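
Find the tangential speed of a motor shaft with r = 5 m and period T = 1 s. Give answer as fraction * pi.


Given: radius r = 5 m, period T = 1 s
Using v = 2*pi*r / T
v = 2*pi*5 / 1
v = 10*pi / 1
v = 10*pi m/s

10*pi m/s


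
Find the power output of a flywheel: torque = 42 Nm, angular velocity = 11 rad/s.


Given: tau = 42 Nm, omega = 11 rad/s
Using P = tau * omega
P = 42 * 11
P = 462 W

462 W


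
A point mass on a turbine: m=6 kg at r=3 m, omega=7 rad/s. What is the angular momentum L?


Given: m = 6 kg, r = 3 m, omega = 7 rad/s
For a point mass: I = m*r^2
I = 6*3^2 = 6*9 = 54
L = I*omega = 54*7
L = 378 kg*m^2/s

378 kg*m^2/s


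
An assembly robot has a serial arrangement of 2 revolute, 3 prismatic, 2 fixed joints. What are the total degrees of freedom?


Given: serial robot with 2 revolute, 3 prismatic, 2 fixed joints
DOF contribution per joint type: revolute=1, prismatic=1, spherical=3, fixed=0
DOF = 2*1 + 3*1 + 2*0
DOF = 5

5


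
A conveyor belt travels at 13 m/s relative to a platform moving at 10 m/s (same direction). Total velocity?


Given: object velocity = 13 m/s, platform velocity = 10 m/s (same direction)
Using classical velocity addition: v_total = v_object + v_platform
v_total = 13 + 10
v_total = 23 m/s

23 m/s


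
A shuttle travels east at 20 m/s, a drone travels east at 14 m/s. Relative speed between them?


Given: v_A = 20 m/s east, v_B = 14 m/s east
Both move in the same direction; relative speed = |v_A - v_B|
|20 - 14| = |6|
= 6 m/s

6 m/s


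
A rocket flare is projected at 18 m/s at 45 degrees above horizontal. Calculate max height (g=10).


Given: v0 = 18 m/s, theta = 45 deg, g = 10 m/s^2
sin^2(45) = 1/2
Using H = v0^2 * sin^2(theta) / (2*g)
H = 18^2 * 1/2 / (2*10)
H = 324 * 1/2 / 20
H = 162 / 20
H = 81/10 m

81/10 m


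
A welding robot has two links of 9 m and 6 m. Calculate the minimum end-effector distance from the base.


Given: L1 = 9 m, L2 = 6 m
For a 2-link planar arm, min reach = |L1 - L2| (second link folded back)
Min reach = |9 - 6|
Min reach = 3 m

3 m


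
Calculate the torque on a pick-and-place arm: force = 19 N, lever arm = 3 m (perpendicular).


Given: F = 19 N, r = 3 m, angle = 90 deg (perpendicular)
Using tau = F * r * sin(90)
sin(90) = 1
tau = 19 * 3 * 1
tau = 57 Nm

57 Nm


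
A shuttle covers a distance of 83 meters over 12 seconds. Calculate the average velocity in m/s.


Given: distance d = 83 m, time t = 12 s
Using v = d / t
v = 83 / 12
v = 83/12 m/s

83/12 m/s


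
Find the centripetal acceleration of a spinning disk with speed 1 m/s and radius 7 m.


Given: v = 1 m/s, r = 7 m
Using a_c = v^2 / r
a_c = 1^2 / 7
a_c = 1 / 7
a_c = 1/7 m/s^2

1/7 m/s^2


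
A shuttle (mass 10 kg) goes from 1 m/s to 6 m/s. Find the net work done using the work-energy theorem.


Given: m = 10 kg, v0 = 1 m/s, v = 6 m/s
Using W = (1/2)*m*(v^2 - v0^2)
v^2 = 6^2 = 36
v0^2 = 1^2 = 1
v^2 - v0^2 = 36 - 1 = 35
W = (1/2)*10*35 = 175 J

175 J


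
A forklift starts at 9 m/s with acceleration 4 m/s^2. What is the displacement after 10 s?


Given: v0 = 9 m/s, a = 4 m/s^2, t = 10 s
Using s = v0*t + (1/2)*a*t^2
s = 9*10 + (1/2)*4*10^2
s = 90 + (1/2)*400
s = 90 + 200
s = 290

290 m


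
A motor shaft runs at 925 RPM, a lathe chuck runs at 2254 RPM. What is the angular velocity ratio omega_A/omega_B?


Given: RPM_A = 925, RPM_B = 2254
omega = 2*pi*RPM/60, so omega_A/omega_B = RPM_A / RPM_B
omega_A/omega_B = 925 / 2254
omega_A/omega_B = 925/2254

925/2254


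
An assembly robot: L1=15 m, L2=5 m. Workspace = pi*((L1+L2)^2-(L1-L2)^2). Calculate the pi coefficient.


Given: L1 = 15, L2 = 5
(L1+L2)^2 = (20)^2 = 400
(L1-L2)^2 = (10)^2 = 100
Difference = 400 - 100 = 300
This equals 4*L1*L2 = 4*15*5 = 300
Workspace area = 300*pi

300


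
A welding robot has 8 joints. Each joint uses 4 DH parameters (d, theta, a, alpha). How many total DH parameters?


Given: 8 joints, 4 DH parameters per joint (d, theta, a, alpha)
Total DH parameters = number_of_joints * 4
Total = 8 * 4
Total = 32

32


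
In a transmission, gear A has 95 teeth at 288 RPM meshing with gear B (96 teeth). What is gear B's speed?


Given: N1 = 95 teeth, w1 = 288 RPM, N2 = 96 teeth
Using N1*w1 = N2*w2
w2 = N1*w1 / N2
w2 = 95*288 / 96
w2 = 27360 / 96
w2 = 285 RPM

285 RPM


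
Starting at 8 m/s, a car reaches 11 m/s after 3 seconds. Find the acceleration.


Given: initial velocity v0 = 8 m/s, final velocity v = 11 m/s, time t = 3 s
Using a = (v - v0) / t
a = (11 - 8) / 3
a = 3 / 3
a = 1 m/s^2

1 m/s^2


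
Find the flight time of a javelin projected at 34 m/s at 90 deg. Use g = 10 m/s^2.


Given: v0 = 34 m/s, theta = 90 deg, g = 10 m/s^2
sin(90) = 1
Using T = 2*v0*sin(theta) / g
T = 2*34*1 / 10
T = 68 / 10
T = 34/5 s

34/5 s


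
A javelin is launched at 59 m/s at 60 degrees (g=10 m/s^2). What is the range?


Given: v0 = 59 m/s, theta = 60 deg, g = 10 m/s^2
sin(2*60) = sin(120) = sqrt(3)/2
Using R = v0^2 * sin(2*theta) / g
R = 59^2 * (sqrt(3)/2) / 10
R = 3481 * sqrt(3) / 20
R = 3481/20*sqrt(3) m

3481/20*sqrt(3) m


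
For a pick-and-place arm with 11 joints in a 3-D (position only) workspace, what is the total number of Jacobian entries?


Given: task space dimension = 3, joints = 11
Jacobian is a 3 x 11 matrix
Total entries = rows * columns
Total = 3 * 11
Total = 33

33


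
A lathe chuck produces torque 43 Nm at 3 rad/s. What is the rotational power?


Given: tau = 43 Nm, omega = 3 rad/s
Using P = tau * omega
P = 43 * 3
P = 129 W

129 W


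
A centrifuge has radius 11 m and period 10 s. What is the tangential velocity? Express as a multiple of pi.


Given: radius r = 11 m, period T = 10 s
Using v = 2*pi*r / T
v = 2*pi*11 / 10
v = 22*pi / 10
v = 11/5*pi m/s

11/5*pi m/s


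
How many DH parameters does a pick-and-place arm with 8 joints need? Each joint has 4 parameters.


Given: 8 joints, 4 DH parameters per joint (d, theta, a, alpha)
Total DH parameters = number_of_joints * 4
Total = 8 * 4
Total = 32

32


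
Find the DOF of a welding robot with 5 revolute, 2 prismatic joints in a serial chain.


Given: serial robot with 5 revolute, 2 prismatic joints
DOF contribution per joint type: revolute=1, prismatic=1, spherical=3, fixed=0
DOF = 5*1 + 2*1
DOF = 7

7


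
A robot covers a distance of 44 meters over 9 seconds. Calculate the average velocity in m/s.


Given: distance d = 44 m, time t = 9 s
Using v = d / t
v = 44 / 9
v = 44/9 m/s

44/9 m/s


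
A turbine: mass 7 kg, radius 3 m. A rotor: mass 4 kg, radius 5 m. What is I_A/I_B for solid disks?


Given: M1=7 kg, R1=3 m, M2=4 kg, R2=5 m
For a disk: I = (1/2)*M*R^2, so I_A/I_B = (M1*R1^2)/(M2*R2^2)
M1*R1^2 = 7*9 = 63
M2*R2^2 = 4*25 = 100
I_A/I_B = 63/100 = 63/100

63/100


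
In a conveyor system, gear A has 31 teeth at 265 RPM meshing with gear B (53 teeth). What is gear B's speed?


Given: N1 = 31 teeth, w1 = 265 RPM, N2 = 53 teeth
Using N1*w1 = N2*w2
w2 = N1*w1 / N2
w2 = 31*265 / 53
w2 = 8215 / 53
w2 = 155 RPM

155 RPM


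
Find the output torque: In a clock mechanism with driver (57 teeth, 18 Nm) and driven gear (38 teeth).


Given: N1 = 57, N2 = 38, T1 = 18 Nm
Using T2/T1 = N2/N1
T2 = T1 * N2 / N1
T2 = 18 * 38 / 57
T2 = 684 / 57
T2 = 12 Nm

12 Nm


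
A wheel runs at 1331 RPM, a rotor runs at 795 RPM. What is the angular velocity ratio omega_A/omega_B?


Given: RPM_A = 1331, RPM_B = 795
omega = 2*pi*RPM/60, so omega_A/omega_B = RPM_A / RPM_B
omega_A/omega_B = 1331 / 795
omega_A/omega_B = 1331/795

1331/795


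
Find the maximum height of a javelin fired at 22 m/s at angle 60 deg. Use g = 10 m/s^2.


Given: v0 = 22 m/s, theta = 60 deg, g = 10 m/s^2
sin^2(60) = 3/4
Using H = v0^2 * sin^2(theta) / (2*g)
H = 22^2 * 3/4 / (2*10)
H = 484 * 3/4 / 20
H = 363 / 20
H = 363/20 m

363/20 m


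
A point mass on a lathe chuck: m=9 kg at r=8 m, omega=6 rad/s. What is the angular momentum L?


Given: m = 9 kg, r = 8 m, omega = 6 rad/s
For a point mass: I = m*r^2
I = 9*8^2 = 9*64 = 576
L = I*omega = 576*6
L = 3456 kg*m^2/s

3456 kg*m^2/s


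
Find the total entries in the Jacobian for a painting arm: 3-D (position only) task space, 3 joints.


Given: task space dimension = 3, joints = 3
Jacobian is a 3 x 3 matrix
Total entries = rows * columns
Total = 3 * 3
Total = 9

9


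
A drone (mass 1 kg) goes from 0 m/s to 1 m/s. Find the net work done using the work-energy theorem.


Given: m = 1 kg, v0 = 0 m/s, v = 1 m/s
Using W = (1/2)*m*(v^2 - v0^2)
v^2 = 1^2 = 1
v0^2 = 0^2 = 0
v^2 - v0^2 = 1 - 0 = 1
W = (1/2)*1*1 = 1/2 J

1/2 J


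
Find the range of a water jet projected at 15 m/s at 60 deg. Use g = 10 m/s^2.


Given: v0 = 15 m/s, theta = 60 deg, g = 10 m/s^2
sin(2*60) = sin(120) = sqrt(3)/2
Using R = v0^2 * sin(2*theta) / g
R = 15^2 * (sqrt(3)/2) / 10
R = 225 * sqrt(3) / 20
R = 45/4*sqrt(3) m

45/4*sqrt(3) m


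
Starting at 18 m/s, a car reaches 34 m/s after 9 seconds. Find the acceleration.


Given: initial velocity v0 = 18 m/s, final velocity v = 34 m/s, time t = 9 s
Using a = (v - v0) / t
a = (34 - 18) / 9
a = 16 / 9
a = 16/9 m/s^2

16/9 m/s^2


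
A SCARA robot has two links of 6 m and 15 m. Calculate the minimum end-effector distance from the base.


Given: L1 = 6 m, L2 = 15 m
For a 2-link planar arm, min reach = |L1 - L2| (second link folded back)
Min reach = |6 - 15|
Min reach = 9 m

9 m


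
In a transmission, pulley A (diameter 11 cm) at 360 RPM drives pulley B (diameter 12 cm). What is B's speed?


Given: D1 = 11 cm, w1 = 360 RPM, D2 = 12 cm
Using D1*w1 = D2*w2
w2 = D1*w1 / D2
w2 = 11*360 / 12
w2 = 3960 / 12
w2 = 330 RPM

330 RPM


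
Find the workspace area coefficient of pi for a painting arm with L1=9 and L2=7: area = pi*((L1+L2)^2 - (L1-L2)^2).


Given: L1 = 9, L2 = 7
(L1+L2)^2 = (16)^2 = 256
(L1-L2)^2 = (2)^2 = 4
Difference = 256 - 4 = 252
This equals 4*L1*L2 = 4*9*7 = 252
Workspace area = 252*pi

252


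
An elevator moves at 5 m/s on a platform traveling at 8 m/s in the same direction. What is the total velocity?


Given: object velocity = 5 m/s, platform velocity = 8 m/s (same direction)
Using classical velocity addition: v_total = v_object + v_platform
v_total = 5 + 8
v_total = 13 m/s

13 m/s


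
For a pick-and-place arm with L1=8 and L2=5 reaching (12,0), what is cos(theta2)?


Given: L1 = 8, L2 = 5, target (x, y) = (12, 0)
Using cos(theta2) = (x^2 + y^2 - L1^2 - L2^2) / (2*L1*L2)
x^2 + y^2 = 12^2 + 0 = 144
L1^2 + L2^2 = 64 + 25 = 89
Numerator = 144 - 89 = 55
Denominator = 2*8*5 = 80
cos(theta2) = 55/80 = 11/16

11/16


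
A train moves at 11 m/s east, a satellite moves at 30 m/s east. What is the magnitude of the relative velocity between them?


Given: v_A = 11 m/s east, v_B = 30 m/s east
Both move in the same direction; relative speed = |v_A - v_B|
|11 - 30| = |-19|
= 19 m/s

19 m/s


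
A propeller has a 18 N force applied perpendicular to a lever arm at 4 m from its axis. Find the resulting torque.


Given: F = 18 N, r = 4 m, angle = 90 deg (perpendicular)
Using tau = F * r * sin(90)
sin(90) = 1
tau = 18 * 4 * 1
tau = 72 Nm

72 Nm


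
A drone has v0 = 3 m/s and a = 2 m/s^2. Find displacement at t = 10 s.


Given: v0 = 3 m/s, a = 2 m/s^2, t = 10 s
Using s = v0*t + (1/2)*a*t^2
s = 3*10 + (1/2)*2*10^2
s = 30 + (1/2)*200
s = 30 + 100
s = 130

130 m


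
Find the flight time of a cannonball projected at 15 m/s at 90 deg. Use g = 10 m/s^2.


Given: v0 = 15 m/s, theta = 90 deg, g = 10 m/s^2
sin(90) = 1
Using T = 2*v0*sin(theta) / g
T = 2*15*1 / 10
T = 30 / 10
T = 3 s

3 s


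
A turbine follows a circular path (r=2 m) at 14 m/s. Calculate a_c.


Given: v = 14 m/s, r = 2 m
Using a_c = v^2 / r
a_c = 14^2 / 2
a_c = 196 / 2
a_c = 98 m/s^2

98 m/s^2


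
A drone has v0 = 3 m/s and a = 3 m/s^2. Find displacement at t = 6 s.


Given: v0 = 3 m/s, a = 3 m/s^2, t = 6 s
Using s = v0*t + (1/2)*a*t^2
s = 3*6 + (1/2)*3*6^2
s = 18 + (1/2)*108
s = 18 + 54
s = 72

72 m


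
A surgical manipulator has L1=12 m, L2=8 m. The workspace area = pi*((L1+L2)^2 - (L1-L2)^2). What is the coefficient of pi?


Given: L1 = 12, L2 = 8
(L1+L2)^2 = (20)^2 = 400
(L1-L2)^2 = (4)^2 = 16
Difference = 400 - 16 = 384
This equals 4*L1*L2 = 4*12*8 = 384
Workspace area = 384*pi

384


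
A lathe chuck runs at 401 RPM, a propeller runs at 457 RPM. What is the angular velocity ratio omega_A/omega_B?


Given: RPM_A = 401, RPM_B = 457
omega = 2*pi*RPM/60, so omega_A/omega_B = RPM_A / RPM_B
omega_A/omega_B = 401 / 457
omega_A/omega_B = 401/457

401/457


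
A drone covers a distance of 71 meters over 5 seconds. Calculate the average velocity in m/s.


Given: distance d = 71 m, time t = 5 s
Using v = d / t
v = 71 / 5
v = 71/5 m/s

71/5 m/s


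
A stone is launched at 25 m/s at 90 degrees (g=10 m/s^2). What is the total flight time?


Given: v0 = 25 m/s, theta = 90 deg, g = 10 m/s^2
sin(90) = 1
Using T = 2*v0*sin(theta) / g
T = 2*25*1 / 10
T = 50 / 10
T = 5 s

5 s


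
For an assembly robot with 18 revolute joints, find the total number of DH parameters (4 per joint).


Given: 18 joints, 4 DH parameters per joint (d, theta, a, alpha)
Total DH parameters = number_of_joints * 4
Total = 18 * 4
Total = 72

72


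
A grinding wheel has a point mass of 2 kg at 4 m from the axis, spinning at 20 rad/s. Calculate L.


Given: m = 2 kg, r = 4 m, omega = 20 rad/s
For a point mass: I = m*r^2
I = 2*4^2 = 2*16 = 32
L = I*omega = 32*20
L = 640 kg*m^2/s

640 kg*m^2/s


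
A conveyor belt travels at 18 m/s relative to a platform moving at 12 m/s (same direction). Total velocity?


Given: object velocity = 18 m/s, platform velocity = 12 m/s (same direction)
Using classical velocity addition: v_total = v_object + v_platform
v_total = 18 + 12
v_total = 30 m/s

30 m/s


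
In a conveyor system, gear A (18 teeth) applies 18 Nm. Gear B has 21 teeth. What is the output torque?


Given: N1 = 18, N2 = 21, T1 = 18 Nm
Using T2/T1 = N2/N1
T2 = T1 * N2 / N1
T2 = 18 * 21 / 18
T2 = 378 / 18
T2 = 21 Nm

21 Nm


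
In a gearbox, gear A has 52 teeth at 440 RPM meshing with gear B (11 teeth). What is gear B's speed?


Given: N1 = 52 teeth, w1 = 440 RPM, N2 = 11 teeth
Using N1*w1 = N2*w2
w2 = N1*w1 / N2
w2 = 52*440 / 11
w2 = 22880 / 11
w2 = 2080 RPM

2080 RPM


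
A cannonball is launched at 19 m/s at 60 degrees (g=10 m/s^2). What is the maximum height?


Given: v0 = 19 m/s, theta = 60 deg, g = 10 m/s^2
sin^2(60) = 3/4
Using H = v0^2 * sin^2(theta) / (2*g)
H = 19^2 * 3/4 / (2*10)
H = 361 * 3/4 / 20
H = 1083/4 / 20
H = 1083/80 m

1083/80 m


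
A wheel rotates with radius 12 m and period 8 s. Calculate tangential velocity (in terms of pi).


Given: radius r = 12 m, period T = 8 s
Using v = 2*pi*r / T
v = 2*pi*12 / 8
v = 24*pi / 8
v = 3*pi m/s

3*pi m/s


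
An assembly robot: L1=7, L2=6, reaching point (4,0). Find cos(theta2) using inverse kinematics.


Given: L1 = 7, L2 = 6, target (x, y) = (4, 0)
Using cos(theta2) = (x^2 + y^2 - L1^2 - L2^2) / (2*L1*L2)
x^2 + y^2 = 4^2 + 0 = 16
L1^2 + L2^2 = 49 + 36 = 85
Numerator = 16 - 85 = -69
Denominator = 2*7*6 = 84
cos(theta2) = -69/84 = -23/28

-23/28


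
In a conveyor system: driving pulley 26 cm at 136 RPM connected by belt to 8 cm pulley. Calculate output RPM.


Given: D1 = 26 cm, w1 = 136 RPM, D2 = 8 cm
Using D1*w1 = D2*w2
w2 = D1*w1 / D2
w2 = 26*136 / 8
w2 = 3536 / 8
w2 = 442 RPM

442 RPM


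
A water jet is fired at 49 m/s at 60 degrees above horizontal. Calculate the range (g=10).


Given: v0 = 49 m/s, theta = 60 deg, g = 10 m/s^2
sin(2*60) = sin(120) = sqrt(3)/2
Using R = v0^2 * sin(2*theta) / g
R = 49^2 * (sqrt(3)/2) / 10
R = 2401 * sqrt(3) / 20
R = 2401/20*sqrt(3) m

2401/20*sqrt(3) m


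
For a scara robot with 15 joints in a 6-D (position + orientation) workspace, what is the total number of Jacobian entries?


Given: task space dimension = 6, joints = 15
Jacobian is a 6 x 15 matrix
Total entries = rows * columns
Total = 6 * 15
Total = 90

90


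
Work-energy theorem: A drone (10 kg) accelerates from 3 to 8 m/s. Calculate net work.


Given: m = 10 kg, v0 = 3 m/s, v = 8 m/s
Using W = (1/2)*m*(v^2 - v0^2)
v^2 = 8^2 = 64
v0^2 = 3^2 = 9
v^2 - v0^2 = 64 - 9 = 55
W = (1/2)*10*55 = 275 J

275 J


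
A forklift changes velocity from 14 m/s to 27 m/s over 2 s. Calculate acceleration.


Given: initial velocity v0 = 14 m/s, final velocity v = 27 m/s, time t = 2 s
Using a = (v - v0) / t
a = (27 - 14) / 2
a = 13 / 2
a = 13/2 m/s^2

13/2 m/s^2


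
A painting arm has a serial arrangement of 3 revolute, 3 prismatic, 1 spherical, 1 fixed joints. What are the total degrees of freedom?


Given: serial robot with 3 revolute, 3 prismatic, 1 spherical, 1 fixed joints
DOF contribution per joint type: revolute=1, prismatic=1, spherical=3, fixed=0
DOF = 3*1 + 3*1 + 1*3 + 1*0
DOF = 9

9


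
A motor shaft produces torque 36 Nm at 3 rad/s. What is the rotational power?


Given: tau = 36 Nm, omega = 3 rad/s
Using P = tau * omega
P = 36 * 3
P = 108 W

108 W


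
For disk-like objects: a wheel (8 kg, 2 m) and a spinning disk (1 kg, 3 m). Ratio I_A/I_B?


Given: M1=8 kg, R1=2 m, M2=1 kg, R2=3 m
For a disk: I = (1/2)*M*R^2, so I_A/I_B = (M1*R1^2)/(M2*R2^2)
M1*R1^2 = 8*4 = 32
M2*R2^2 = 1*9 = 9
I_A/I_B = 32/9 = 32/9

32/9


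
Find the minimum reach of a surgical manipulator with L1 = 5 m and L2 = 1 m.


Given: L1 = 5 m, L2 = 1 m
For a 2-link planar arm, min reach = |L1 - L2| (second link folded back)
Min reach = |5 - 1|
Min reach = 4 m

4 m


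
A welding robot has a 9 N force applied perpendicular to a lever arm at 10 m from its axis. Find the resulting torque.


Given: F = 9 N, r = 10 m, angle = 90 deg (perpendicular)
Using tau = F * r * sin(90)
sin(90) = 1
tau = 9 * 10 * 1
tau = 90 Nm

90 Nm


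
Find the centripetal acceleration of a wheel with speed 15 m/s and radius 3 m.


Given: v = 15 m/s, r = 3 m
Using a_c = v^2 / r
a_c = 15^2 / 3
a_c = 225 / 3
a_c = 75 m/s^2

75 m/s^2


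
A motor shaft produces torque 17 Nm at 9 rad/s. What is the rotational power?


Given: tau = 17 Nm, omega = 9 rad/s
Using P = tau * omega
P = 17 * 9
P = 153 W

153 W


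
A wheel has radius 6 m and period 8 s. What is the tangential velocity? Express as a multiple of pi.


Given: radius r = 6 m, period T = 8 s
Using v = 2*pi*r / T
v = 2*pi*6 / 8
v = 12*pi / 8
v = 3/2*pi m/s

3/2*pi m/s


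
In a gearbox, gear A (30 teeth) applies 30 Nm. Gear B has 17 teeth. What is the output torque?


Given: N1 = 30, N2 = 17, T1 = 30 Nm
Using T2/T1 = N2/N1
T2 = T1 * N2 / N1
T2 = 30 * 17 / 30
T2 = 510 / 30
T2 = 17 Nm

17 Nm


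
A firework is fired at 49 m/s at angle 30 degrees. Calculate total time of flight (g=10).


Given: v0 = 49 m/s, theta = 30 deg, g = 10 m/s^2
sin(30) = 1/2
Using T = 2*v0*sin(theta) / g
T = 2*49*1/2 / 10
T = 49 / 10
T = 49/10 s

49/10 s


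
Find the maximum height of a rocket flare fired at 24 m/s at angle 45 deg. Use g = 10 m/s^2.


Given: v0 = 24 m/s, theta = 45 deg, g = 10 m/s^2
sin^2(45) = 1/2
Using H = v0^2 * sin^2(theta) / (2*g)
H = 24^2 * 1/2 / (2*10)
H = 576 * 1/2 / 20
H = 288 / 20
H = 72/5 m

72/5 m


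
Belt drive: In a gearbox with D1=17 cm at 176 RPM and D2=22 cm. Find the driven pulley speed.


Given: D1 = 17 cm, w1 = 176 RPM, D2 = 22 cm
Using D1*w1 = D2*w2
w2 = D1*w1 / D2
w2 = 17*176 / 22
w2 = 2992 / 22
w2 = 136 RPM

136 RPM


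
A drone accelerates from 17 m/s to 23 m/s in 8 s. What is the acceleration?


Given: initial velocity v0 = 17 m/s, final velocity v = 23 m/s, time t = 8 s
Using a = (v - v0) / t
a = (23 - 17) / 8
a = 6 / 8
a = 3/4 m/s^2

3/4 m/s^2


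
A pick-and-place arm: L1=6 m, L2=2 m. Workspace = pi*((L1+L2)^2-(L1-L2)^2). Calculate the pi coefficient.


Given: L1 = 6, L2 = 2
(L1+L2)^2 = (8)^2 = 64
(L1-L2)^2 = (4)^2 = 16
Difference = 64 - 16 = 48
This equals 4*L1*L2 = 4*6*2 = 48
Workspace area = 48*pi

48


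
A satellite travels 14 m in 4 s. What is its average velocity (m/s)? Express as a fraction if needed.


Given: distance d = 14 m, time t = 4 s
Using v = d / t
v = 14 / 4
v = 7/2 m/s

7/2 m/s


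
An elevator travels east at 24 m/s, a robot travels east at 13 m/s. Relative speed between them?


Given: v_A = 24 m/s east, v_B = 13 m/s east
Both move in the same direction; relative speed = |v_A - v_B|
|24 - 13| = |11|
= 11 m/s

11 m/s


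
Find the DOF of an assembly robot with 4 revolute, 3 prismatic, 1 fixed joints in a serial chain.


Given: serial robot with 4 revolute, 3 prismatic, 1 fixed joints
DOF contribution per joint type: revolute=1, prismatic=1, spherical=3, fixed=0
DOF = 4*1 + 3*1 + 1*0
DOF = 7

7


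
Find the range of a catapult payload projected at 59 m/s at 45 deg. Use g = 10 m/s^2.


Given: v0 = 59 m/s, theta = 45 deg, g = 10 m/s^2
sin(2*45) = sin(90) = 1
Using R = v0^2 * sin(2*theta) / g
R = 59^2 * 1 / 10
R = 3481 / 10
R = 3481/10 m

3481/10 m


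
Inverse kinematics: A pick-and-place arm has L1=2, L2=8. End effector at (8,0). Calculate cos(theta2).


Given: L1 = 2, L2 = 8, target (x, y) = (8, 0)
Using cos(theta2) = (x^2 + y^2 - L1^2 - L2^2) / (2*L1*L2)
x^2 + y^2 = 8^2 + 0 = 64
L1^2 + L2^2 = 4 + 64 = 68
Numerator = 64 - 68 = -4
Denominator = 2*2*8 = 32
cos(theta2) = -4/32 = -1/8

-1/8


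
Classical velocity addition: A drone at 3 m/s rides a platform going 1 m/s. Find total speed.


Given: object velocity = 3 m/s, platform velocity = 1 m/s (same direction)
Using classical velocity addition: v_total = v_object + v_platform
v_total = 3 + 1
v_total = 4 m/s

4 m/s


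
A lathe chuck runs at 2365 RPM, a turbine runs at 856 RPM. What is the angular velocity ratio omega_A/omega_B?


Given: RPM_A = 2365, RPM_B = 856
omega = 2*pi*RPM/60, so omega_A/omega_B = RPM_A / RPM_B
omega_A/omega_B = 2365 / 856
omega_A/omega_B = 2365/856

2365/856


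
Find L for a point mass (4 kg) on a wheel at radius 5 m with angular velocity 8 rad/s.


Given: m = 4 kg, r = 5 m, omega = 8 rad/s
For a point mass: I = m*r^2
I = 4*5^2 = 4*25 = 100
L = I*omega = 100*8
L = 800 kg*m^2/s

800 kg*m^2/s


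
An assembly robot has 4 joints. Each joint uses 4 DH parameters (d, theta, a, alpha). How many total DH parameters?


Given: 4 joints, 4 DH parameters per joint (d, theta, a, alpha)
Total DH parameters = number_of_joints * 4
Total = 4 * 4
Total = 16

16


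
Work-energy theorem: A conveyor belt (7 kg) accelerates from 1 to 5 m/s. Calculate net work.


Given: m = 7 kg, v0 = 1 m/s, v = 5 m/s
Using W = (1/2)*m*(v^2 - v0^2)
v^2 = 5^2 = 25
v0^2 = 1^2 = 1
v^2 - v0^2 = 25 - 1 = 24
W = (1/2)*7*24 = 84 J

84 J


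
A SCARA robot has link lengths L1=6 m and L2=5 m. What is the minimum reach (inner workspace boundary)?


Given: L1 = 6 m, L2 = 5 m
For a 2-link planar arm, min reach = |L1 - L2| (second link folded back)
Min reach = |6 - 5|
Min reach = 1 m

1 m


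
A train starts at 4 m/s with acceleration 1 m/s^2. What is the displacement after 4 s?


Given: v0 = 4 m/s, a = 1 m/s^2, t = 4 s
Using s = v0*t + (1/2)*a*t^2
s = 4*4 + (1/2)*1*4^2
s = 16 + (1/2)*16
s = 16 + 8
s = 24

24 m


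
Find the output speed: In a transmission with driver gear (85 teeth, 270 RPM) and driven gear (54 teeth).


Given: N1 = 85 teeth, w1 = 270 RPM, N2 = 54 teeth
Using N1*w1 = N2*w2
w2 = N1*w1 / N2
w2 = 85*270 / 54
w2 = 22950 / 54
w2 = 425 RPM

425 RPM


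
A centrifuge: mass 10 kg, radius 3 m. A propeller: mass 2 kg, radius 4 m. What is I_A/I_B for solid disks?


Given: M1=10 kg, R1=3 m, M2=2 kg, R2=4 m
For a disk: I = (1/2)*M*R^2, so I_A/I_B = (M1*R1^2)/(M2*R2^2)
M1*R1^2 = 10*9 = 90
M2*R2^2 = 2*16 = 32
I_A/I_B = 90/32 = 45/16

45/16


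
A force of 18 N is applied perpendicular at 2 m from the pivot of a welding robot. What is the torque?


Given: F = 18 N, r = 2 m, angle = 90 deg (perpendicular)
Using tau = F * r * sin(90)
sin(90) = 1
tau = 18 * 2 * 1
tau = 36 Nm

36 Nm


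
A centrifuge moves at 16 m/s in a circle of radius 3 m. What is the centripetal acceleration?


Given: v = 16 m/s, r = 3 m
Using a_c = v^2 / r
a_c = 16^2 / 3
a_c = 256 / 3
a_c = 256/3 m/s^2

256/3 m/s^2


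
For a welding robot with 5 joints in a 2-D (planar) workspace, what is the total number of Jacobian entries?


Given: task space dimension = 2, joints = 5
Jacobian is a 2 x 5 matrix
Total entries = rows * columns
Total = 2 * 5
Total = 10

10


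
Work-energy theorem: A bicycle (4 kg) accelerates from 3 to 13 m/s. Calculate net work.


Given: m = 4 kg, v0 = 3 m/s, v = 13 m/s
Using W = (1/2)*m*(v^2 - v0^2)
v^2 = 13^2 = 169
v0^2 = 3^2 = 9
v^2 - v0^2 = 169 - 9 = 160
W = (1/2)*4*160 = 320 J

320 J


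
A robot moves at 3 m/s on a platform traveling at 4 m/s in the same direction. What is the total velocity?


Given: object velocity = 3 m/s, platform velocity = 4 m/s (same direction)
Using classical velocity addition: v_total = v_object + v_platform
v_total = 3 + 4
v_total = 7 m/s

7 m/s


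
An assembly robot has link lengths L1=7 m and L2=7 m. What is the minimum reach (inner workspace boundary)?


Given: L1 = 7 m, L2 = 7 m
For a 2-link planar arm, min reach = |L1 - L2| (second link folded back)
Min reach = |7 - 7|
Min reach = 0 m

0 m


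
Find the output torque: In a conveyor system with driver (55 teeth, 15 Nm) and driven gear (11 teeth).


Given: N1 = 55, N2 = 11, T1 = 15 Nm
Using T2/T1 = N2/N1
T2 = T1 * N2 / N1
T2 = 15 * 11 / 55
T2 = 165 / 55
T2 = 3 Nm

3 Nm


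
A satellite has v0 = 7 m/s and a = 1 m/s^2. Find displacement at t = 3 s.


Given: v0 = 7 m/s, a = 1 m/s^2, t = 3 s
Using s = v0*t + (1/2)*a*t^2
s = 7*3 + (1/2)*1*3^2
s = 21 + (1/2)*9
s = 21 + 9/2
s = 51/2

51/2 m


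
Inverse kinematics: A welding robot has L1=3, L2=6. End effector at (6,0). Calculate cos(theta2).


Given: L1 = 3, L2 = 6, target (x, y) = (6, 0)
Using cos(theta2) = (x^2 + y^2 - L1^2 - L2^2) / (2*L1*L2)
x^2 + y^2 = 6^2 + 0 = 36
L1^2 + L2^2 = 9 + 36 = 45
Numerator = 36 - 45 = -9
Denominator = 2*3*6 = 36
cos(theta2) = -9/36 = -1/4

-1/4


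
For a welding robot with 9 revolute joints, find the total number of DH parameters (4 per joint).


Given: 9 joints, 4 DH parameters per joint (d, theta, a, alpha)
Total DH parameters = number_of_joints * 4
Total = 9 * 4
Total = 36

36


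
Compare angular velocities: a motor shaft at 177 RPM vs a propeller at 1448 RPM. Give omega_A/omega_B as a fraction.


Given: RPM_A = 177, RPM_B = 1448
omega = 2*pi*RPM/60, so omega_A/omega_B = RPM_A / RPM_B
omega_A/omega_B = 177 / 1448
omega_A/omega_B = 177/1448

177/1448


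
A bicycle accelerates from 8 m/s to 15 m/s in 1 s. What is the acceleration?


Given: initial velocity v0 = 8 m/s, final velocity v = 15 m/s, time t = 1 s
Using a = (v - v0) / t
a = (15 - 8) / 1
a = 7 / 1
a = 7 m/s^2

7 m/s^2


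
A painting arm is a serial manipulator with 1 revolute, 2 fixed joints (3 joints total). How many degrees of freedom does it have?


Given: serial robot with 1 revolute, 2 fixed joints
DOF contribution per joint type: revolute=1, prismatic=1, spherical=3, fixed=0
DOF = 1*1 + 2*0
DOF = 1

1


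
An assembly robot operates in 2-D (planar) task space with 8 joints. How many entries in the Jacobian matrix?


Given: task space dimension = 2, joints = 8
Jacobian is a 2 x 8 matrix
Total entries = rows * columns
Total = 2 * 8
Total = 16

16


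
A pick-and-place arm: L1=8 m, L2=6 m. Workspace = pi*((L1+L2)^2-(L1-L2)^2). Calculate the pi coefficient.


Given: L1 = 8, L2 = 6
(L1+L2)^2 = (14)^2 = 196
(L1-L2)^2 = (2)^2 = 4
Difference = 196 - 4 = 192
This equals 4*L1*L2 = 4*8*6 = 192
Workspace area = 192*pi

192


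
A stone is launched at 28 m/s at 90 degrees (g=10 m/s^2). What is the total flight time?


Given: v0 = 28 m/s, theta = 90 deg, g = 10 m/s^2
sin(90) = 1
Using T = 2*v0*sin(theta) / g
T = 2*28*1 / 10
T = 56 / 10
T = 28/5 s

28/5 s


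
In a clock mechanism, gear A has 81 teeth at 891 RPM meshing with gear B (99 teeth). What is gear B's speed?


Given: N1 = 81 teeth, w1 = 891 RPM, N2 = 99 teeth
Using N1*w1 = N2*w2
w2 = N1*w1 / N2
w2 = 81*891 / 99
w2 = 72171 / 99
w2 = 729 RPM

729 RPM


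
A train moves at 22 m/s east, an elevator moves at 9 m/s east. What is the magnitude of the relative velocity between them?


Given: v_A = 22 m/s east, v_B = 9 m/s east
Both move in the same direction; relative speed = |v_A - v_B|
|22 - 9| = |13|
= 13 m/s

13 m/s


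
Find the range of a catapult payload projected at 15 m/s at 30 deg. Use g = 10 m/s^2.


Given: v0 = 15 m/s, theta = 30 deg, g = 10 m/s^2
sin(2*30) = sin(60) = sqrt(3)/2
Using R = v0^2 * sin(2*theta) / g
R = 15^2 * (sqrt(3)/2) / 10
R = 225 * sqrt(3) / 20
R = 45/4*sqrt(3) m

45/4*sqrt(3) m


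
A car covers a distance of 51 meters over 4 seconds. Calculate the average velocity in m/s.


Given: distance d = 51 m, time t = 4 s
Using v = d / t
v = 51 / 4
v = 51/4 m/s

51/4 m/s


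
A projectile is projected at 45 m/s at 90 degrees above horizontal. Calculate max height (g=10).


Given: v0 = 45 m/s, theta = 90 deg, g = 10 m/s^2
sin^2(90) = 1
Using H = v0^2 * sin^2(theta) / (2*g)
H = 45^2 * 1 / (2*10)
H = 2025 * 1 / 20
H = 2025 / 20
H = 405/4 m

405/4 m


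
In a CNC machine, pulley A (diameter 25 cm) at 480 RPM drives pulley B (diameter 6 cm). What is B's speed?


Given: D1 = 25 cm, w1 = 480 RPM, D2 = 6 cm
Using D1*w1 = D2*w2
w2 = D1*w1 / D2
w2 = 25*480 / 6
w2 = 12000 / 6
w2 = 2000 RPM

2000 RPM


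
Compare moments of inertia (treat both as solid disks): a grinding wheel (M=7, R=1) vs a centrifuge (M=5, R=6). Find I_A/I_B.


Given: M1=7 kg, R1=1 m, M2=5 kg, R2=6 m
For a disk: I = (1/2)*M*R^2, so I_A/I_B = (M1*R1^2)/(M2*R2^2)
M1*R1^2 = 7*1 = 7
M2*R2^2 = 5*36 = 180
I_A/I_B = 7/180 = 7/180

7/180


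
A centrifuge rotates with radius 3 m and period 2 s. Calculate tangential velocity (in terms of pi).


Given: radius r = 3 m, period T = 2 s
Using v = 2*pi*r / T
v = 2*pi*3 / 2
v = 6*pi / 2
v = 3*pi m/s

3*pi m/s


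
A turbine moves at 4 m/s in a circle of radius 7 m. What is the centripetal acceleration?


Given: v = 4 m/s, r = 7 m
Using a_c = v^2 / r
a_c = 4^2 / 7
a_c = 16 / 7
a_c = 16/7 m/s^2

16/7 m/s^2


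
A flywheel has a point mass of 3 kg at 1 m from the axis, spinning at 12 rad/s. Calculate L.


Given: m = 3 kg, r = 1 m, omega = 12 rad/s
For a point mass: I = m*r^2
I = 3*1^2 = 3*1 = 3
L = I*omega = 3*12
L = 36 kg*m^2/s

36 kg*m^2/s


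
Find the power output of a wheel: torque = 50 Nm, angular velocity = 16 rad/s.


Given: tau = 50 Nm, omega = 16 rad/s
Using P = tau * omega
P = 50 * 16
P = 800 W

800 W


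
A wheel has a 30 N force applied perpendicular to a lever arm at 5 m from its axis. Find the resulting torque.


Given: F = 30 N, r = 5 m, angle = 90 deg (perpendicular)
Using tau = F * r * sin(90)
sin(90) = 1
tau = 30 * 5 * 1
tau = 150 Nm

150 Nm


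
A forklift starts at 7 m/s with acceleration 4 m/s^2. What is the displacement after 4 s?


Given: v0 = 7 m/s, a = 4 m/s^2, t = 4 s
Using s = v0*t + (1/2)*a*t^2
s = 7*4 + (1/2)*4*4^2
s = 28 + (1/2)*64
s = 28 + 32
s = 60

60 m


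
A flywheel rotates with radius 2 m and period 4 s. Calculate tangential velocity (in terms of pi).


Given: radius r = 2 m, period T = 4 s
Using v = 2*pi*r / T
v = 2*pi*2 / 4
v = 4*pi / 4
v = 1*pi m/s

1*pi m/s


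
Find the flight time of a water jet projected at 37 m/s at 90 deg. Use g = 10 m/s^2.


Given: v0 = 37 m/s, theta = 90 deg, g = 10 m/s^2
sin(90) = 1
Using T = 2*v0*sin(theta) / g
T = 2*37*1 / 10
T = 74 / 10
T = 37/5 s

37/5 s


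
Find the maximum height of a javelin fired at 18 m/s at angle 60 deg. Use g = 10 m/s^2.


Given: v0 = 18 m/s, theta = 60 deg, g = 10 m/s^2
sin^2(60) = 3/4
Using H = v0^2 * sin^2(theta) / (2*g)
H = 18^2 * 3/4 / (2*10)
H = 324 * 3/4 / 20
H = 243 / 20
H = 243/20 m

243/20 m


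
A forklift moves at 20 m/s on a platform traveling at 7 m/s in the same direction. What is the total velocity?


Given: object velocity = 20 m/s, platform velocity = 7 m/s (same direction)
Using classical velocity addition: v_total = v_object + v_platform
v_total = 20 + 7
v_total = 27 m/s

27 m/s


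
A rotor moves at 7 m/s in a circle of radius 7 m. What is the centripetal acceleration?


Given: v = 7 m/s, r = 7 m
Using a_c = v^2 / r
a_c = 7^2 / 7
a_c = 49 / 7
a_c = 7 m/s^2

7 m/s^2


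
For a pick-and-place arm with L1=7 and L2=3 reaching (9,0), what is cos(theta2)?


Given: L1 = 7, L2 = 3, target (x, y) = (9, 0)
Using cos(theta2) = (x^2 + y^2 - L1^2 - L2^2) / (2*L1*L2)
x^2 + y^2 = 9^2 + 0 = 81
L1^2 + L2^2 = 49 + 9 = 58
Numerator = 81 - 58 = 23
Denominator = 2*7*3 = 42
cos(theta2) = 23/42 = 23/42

23/42


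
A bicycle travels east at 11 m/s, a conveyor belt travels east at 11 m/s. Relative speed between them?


Given: v_A = 11 m/s east, v_B = 11 m/s east
Both move in the same direction; relative speed = |v_A - v_B|
|11 - 11| = |0|
= 0 m/s

0 m/s


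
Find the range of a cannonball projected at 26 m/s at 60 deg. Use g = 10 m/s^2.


Given: v0 = 26 m/s, theta = 60 deg, g = 10 m/s^2
sin(2*60) = sin(120) = sqrt(3)/2
Using R = v0^2 * sin(2*theta) / g
R = 26^2 * (sqrt(3)/2) / 10
R = 676 * sqrt(3) / 20
R = 169/5*sqrt(3) m

169/5*sqrt(3) m


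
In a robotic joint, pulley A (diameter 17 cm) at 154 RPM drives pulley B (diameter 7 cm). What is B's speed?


Given: D1 = 17 cm, w1 = 154 RPM, D2 = 7 cm
Using D1*w1 = D2*w2
w2 = D1*w1 / D2
w2 = 17*154 / 7
w2 = 2618 / 7
w2 = 374 RPM

374 RPM


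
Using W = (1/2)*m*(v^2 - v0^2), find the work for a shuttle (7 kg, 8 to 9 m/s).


Given: m = 7 kg, v0 = 8 m/s, v = 9 m/s
Using W = (1/2)*m*(v^2 - v0^2)
v^2 = 9^2 = 81
v0^2 = 8^2 = 64
v^2 - v0^2 = 81 - 64 = 17
W = (1/2)*7*17 = 119/2 J

119/2 J


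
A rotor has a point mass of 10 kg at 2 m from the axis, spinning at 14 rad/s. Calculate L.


Given: m = 10 kg, r = 2 m, omega = 14 rad/s
For a point mass: I = m*r^2
I = 10*2^2 = 10*4 = 40
L = I*omega = 40*14
L = 560 kg*m^2/s

560 kg*m^2/s


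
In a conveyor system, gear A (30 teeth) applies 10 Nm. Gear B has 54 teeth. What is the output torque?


Given: N1 = 30, N2 = 54, T1 = 10 Nm
Using T2/T1 = N2/N1
T2 = T1 * N2 / N1
T2 = 10 * 54 / 30
T2 = 540 / 30
T2 = 18 Nm

18 Nm


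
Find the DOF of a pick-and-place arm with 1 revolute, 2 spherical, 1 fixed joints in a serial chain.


Given: serial robot with 1 revolute, 2 spherical, 1 fixed joints
DOF contribution per joint type: revolute=1, prismatic=1, spherical=3, fixed=0
DOF = 1*1 + 2*3 + 1*0
DOF = 7

7


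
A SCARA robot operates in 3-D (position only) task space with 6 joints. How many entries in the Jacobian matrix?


Given: task space dimension = 3, joints = 6
Jacobian is a 3 x 6 matrix
Total entries = rows * columns
Total = 3 * 6
Total = 18

18


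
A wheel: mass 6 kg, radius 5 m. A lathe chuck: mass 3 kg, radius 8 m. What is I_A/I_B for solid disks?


Given: M1=6 kg, R1=5 m, M2=3 kg, R2=8 m
For a disk: I = (1/2)*M*R^2, so I_A/I_B = (M1*R1^2)/(M2*R2^2)
M1*R1^2 = 6*25 = 150
M2*R2^2 = 3*64 = 192
I_A/I_B = 150/192 = 25/32

25/32


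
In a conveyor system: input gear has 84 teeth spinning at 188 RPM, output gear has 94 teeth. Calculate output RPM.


Given: N1 = 84 teeth, w1 = 188 RPM, N2 = 94 teeth
Using N1*w1 = N2*w2
w2 = N1*w1 / N2
w2 = 84*188 / 94
w2 = 15792 / 94
w2 = 168 RPM

168 RPM


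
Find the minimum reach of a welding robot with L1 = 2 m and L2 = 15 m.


Given: L1 = 2 m, L2 = 15 m
For a 2-link planar arm, min reach = |L1 - L2| (second link folded back)
Min reach = |2 - 15|
Min reach = 13 m

13 m


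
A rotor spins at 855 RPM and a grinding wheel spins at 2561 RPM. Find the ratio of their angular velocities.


Given: RPM_A = 855, RPM_B = 2561
omega = 2*pi*RPM/60, so omega_A/omega_B = RPM_A / RPM_B
omega_A/omega_B = 855 / 2561
omega_A/omega_B = 855/2561

855/2561


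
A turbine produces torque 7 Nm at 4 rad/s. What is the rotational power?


Given: tau = 7 Nm, omega = 4 rad/s
Using P = tau * omega
P = 7 * 4
P = 28 W

28 W


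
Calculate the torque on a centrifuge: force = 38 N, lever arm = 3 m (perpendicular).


Given: F = 38 N, r = 3 m, angle = 90 deg (perpendicular)
Using tau = F * r * sin(90)
sin(90) = 1
tau = 38 * 3 * 1
tau = 114 Nm

114 Nm


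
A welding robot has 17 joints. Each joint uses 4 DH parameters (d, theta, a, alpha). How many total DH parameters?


Given: 17 joints, 4 DH parameters per joint (d, theta, a, alpha)
Total DH parameters = number_of_joints * 4
Total = 17 * 4
Total = 68

68


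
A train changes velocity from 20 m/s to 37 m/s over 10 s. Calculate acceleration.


Given: initial velocity v0 = 20 m/s, final velocity v = 37 m/s, time t = 10 s
Using a = (v - v0) / t
a = (37 - 20) / 10
a = 17 / 10
a = 17/10 m/s^2

17/10 m/s^2


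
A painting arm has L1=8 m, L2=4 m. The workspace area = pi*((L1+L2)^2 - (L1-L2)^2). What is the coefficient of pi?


Given: L1 = 8, L2 = 4
(L1+L2)^2 = (12)^2 = 144
(L1-L2)^2 = (4)^2 = 16
Difference = 144 - 16 = 128
This equals 4*L1*L2 = 4*8*4 = 128
Workspace area = 128*pi

128


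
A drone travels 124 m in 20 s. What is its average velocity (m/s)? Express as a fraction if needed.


Given: distance d = 124 m, time t = 20 s
Using v = d / t
v = 124 / 20
v = 31/5 m/s

31/5 m/s


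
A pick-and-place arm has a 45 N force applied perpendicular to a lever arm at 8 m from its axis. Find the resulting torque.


Given: F = 45 N, r = 8 m, angle = 90 deg (perpendicular)
Using tau = F * r * sin(90)
sin(90) = 1
tau = 45 * 8 * 1
tau = 360 Nm

360 Nm


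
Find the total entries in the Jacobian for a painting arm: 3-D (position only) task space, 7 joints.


Given: task space dimension = 3, joints = 7
Jacobian is a 3 x 7 matrix
Total entries = rows * columns
Total = 3 * 7
Total = 21

21


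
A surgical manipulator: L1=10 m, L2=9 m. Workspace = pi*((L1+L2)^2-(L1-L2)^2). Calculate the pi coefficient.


Given: L1 = 10, L2 = 9
(L1+L2)^2 = (19)^2 = 361
(L1-L2)^2 = (1)^2 = 1
Difference = 361 - 1 = 360
This equals 4*L1*L2 = 4*10*9 = 360
Workspace area = 360*pi

360


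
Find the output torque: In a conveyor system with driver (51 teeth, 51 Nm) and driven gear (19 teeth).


Given: N1 = 51, N2 = 19, T1 = 51 Nm
Using T2/T1 = N2/N1
T2 = T1 * N2 / N1
T2 = 51 * 19 / 51
T2 = 969 / 51
T2 = 19 Nm

19 Nm


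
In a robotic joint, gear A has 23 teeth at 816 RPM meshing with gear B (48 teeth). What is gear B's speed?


Given: N1 = 23 teeth, w1 = 816 RPM, N2 = 48 teeth
Using N1*w1 = N2*w2
w2 = N1*w1 / N2
w2 = 23*816 / 48
w2 = 18768 / 48
w2 = 391 RPM

391 RPM


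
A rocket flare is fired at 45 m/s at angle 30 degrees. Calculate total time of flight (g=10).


Given: v0 = 45 m/s, theta = 30 deg, g = 10 m/s^2
sin(30) = 1/2
Using T = 2*v0*sin(theta) / g
T = 2*45*1/2 / 10
T = 45 / 10
T = 9/2 s

9/2 s


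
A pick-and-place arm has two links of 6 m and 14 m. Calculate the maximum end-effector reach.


Given: L1 = 6 m, L2 = 14 m
For a 2-link planar arm, max reach = L1 + L2 (fully extended)
Max reach = 6 + 14
Max reach = 20 m

20 m


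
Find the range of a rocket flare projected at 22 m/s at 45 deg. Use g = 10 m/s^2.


Given: v0 = 22 m/s, theta = 45 deg, g = 10 m/s^2
sin(2*45) = sin(90) = 1
Using R = v0^2 * sin(2*theta) / g
R = 22^2 * 1 / 10
R = 484 / 10
R = 242/5 m

242/5 m


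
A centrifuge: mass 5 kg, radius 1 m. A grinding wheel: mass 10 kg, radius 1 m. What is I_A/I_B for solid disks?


Given: M1=5 kg, R1=1 m, M2=10 kg, R2=1 m
For a disk: I = (1/2)*M*R^2, so I_A/I_B = (M1*R1^2)/(M2*R2^2)
M1*R1^2 = 5*1 = 5
M2*R2^2 = 10*1 = 10
I_A/I_B = 5/10 = 1/2

1/2


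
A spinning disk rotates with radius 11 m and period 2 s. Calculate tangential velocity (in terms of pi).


Given: radius r = 11 m, period T = 2 s
Using v = 2*pi*r / T
v = 2*pi*11 / 2
v = 22*pi / 2
v = 11*pi m/s

11*pi m/s


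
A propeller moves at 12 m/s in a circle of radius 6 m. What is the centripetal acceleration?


Given: v = 12 m/s, r = 6 m
Using a_c = v^2 / r
a_c = 12^2 / 6
a_c = 144 / 6
a_c = 24 m/s^2

24 m/s^2
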